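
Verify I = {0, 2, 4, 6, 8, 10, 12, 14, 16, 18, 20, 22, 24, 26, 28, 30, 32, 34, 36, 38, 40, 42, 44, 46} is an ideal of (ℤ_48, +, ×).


Check ideal conditions for I = {0, 2, 4, 6, 8, 10, 12, 14, 16, 18, 20, 22, 24, 26, 28, 30, 32, 34, 36, 38, 40, 42, 44, 46} in ℤ_48:
(1) I is an additive subgroup? Yes
(2) For r ∈ ℤ_48 and a ∈ I: r·a ∈ I? Yes

Yes, I is an ideal of ℤ_48


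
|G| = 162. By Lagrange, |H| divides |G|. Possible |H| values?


Lagrange's theorem: |H| divides |G|
|G| = 162
Divisors of 162: 1, 2, 3, 6, 9, 18, 27, 54, 81, 162

Possible subgroup orders: {1, 2, 3, 6, 9, 18, 27, 54, 81, 162}


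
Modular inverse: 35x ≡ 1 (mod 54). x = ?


Use the extended Euclidean algorithm to write 1 = 35·s + 54·t; then s mod 54 is the inverse.
Euclidean algorithm:
  35 = 0·54 + 35
  54 = 1·35 + 19
  35 = 1·19 + 16
  19 = 1·16 + 3
  16 = 5·3 + 1
  3 = 3·1 + 0
gcd(35,54) = 1
Back-substitution gives: 35·(17) + 54·(-11) = 1
So 35⁻¹ ≡ 17 ≡ 17 (mod 54)
Check: 35 × 17 = 595 ≡ 1 (mod 54) ✓

35⁻¹ ≡ 17 (mod 54)


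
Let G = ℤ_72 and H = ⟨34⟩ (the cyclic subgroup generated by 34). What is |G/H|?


|⟨34⟩| = n / gcd(34, 72) = 72 / 2 = 36
H is normal (ℤ_72 is abelian).
|G/H| = |G| / |H| = 72 / 36 = 2

|G/H| = 2


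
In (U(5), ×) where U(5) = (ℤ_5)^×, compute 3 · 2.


Operation: multiplication mod 5
3 · 2 = (a × b) mod 5 with a = 3, b = 2

3 · 2 = 1


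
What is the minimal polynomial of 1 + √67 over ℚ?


Let α = 1 + √67. Then α - 1 = √67, so (α - 1)² = 67, giving α² - 2α - 66 = 0. Degree 2 and α ∉ ℚ, so this is the minimal polynomial.

Minimal polynomial: x² - 2x - 66


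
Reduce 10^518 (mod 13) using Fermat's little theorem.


Fermat's little theorem: if p is prime and gcd(a,p)=1, then a^(p-1) ≡ 1 (mod p)
p = 13 is prime, gcd(10,13) = 1
Reduce exponent: 518 mod 12 = 2
So 10^518 ≡ 10^2 (mod 13)
10^2 mod 13 = 9

10^518 ≡ 9 (mod 13)


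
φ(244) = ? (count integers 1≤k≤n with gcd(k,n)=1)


Factor n: 244 = 2^2 × 61
φ(n) = n · ∏(1 - 1/p) over distinct primes p | n
φ(244) = 244 · (1 - 1/2) · (1 - 1/61) = 120

φ(244) = 120


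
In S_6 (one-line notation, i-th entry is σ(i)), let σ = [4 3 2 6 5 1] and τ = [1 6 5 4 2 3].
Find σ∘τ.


σ∘τ: apply τ first, then σ
1 →τ 1 →σ 4
2 →τ 6 →σ 1
3 →τ 5 →σ 5
4 →τ 4 →σ 6
5 →τ 2 →σ 3
6 →τ 3 →σ 2

σ∘τ = [4 1 5 6 3 2]


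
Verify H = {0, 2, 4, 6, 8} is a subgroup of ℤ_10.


Subgroup test for H = {0, 2, 4, 6, 8} in (ℤ_10, +):
(1) 0 ∈ H? Yes
(2) Closure: for all a,b ∈ H, (a+b) mod 10 ∈ H? Yes
(3) Inverses: for all a ∈ H, -a mod 10 ∈ H? Yes

Yes, H is a subgroup of ℤ_10


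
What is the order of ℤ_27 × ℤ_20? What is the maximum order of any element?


|ℤ_27 × ℤ_20| = 27 × 20 = 540
Max element order = lcm(27,20) = 540
Cyclic? Yes (gcd=1)

|ℤ_27×ℤ_20| = 540, max element order = 540


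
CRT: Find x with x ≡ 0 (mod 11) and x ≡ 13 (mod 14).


m₁ = 11, m₂ = 14, gcd = 1, so CRT applies. M = m₁·m₂ = 154
Let M₁ = M/m₁ = 14, M₂ = M/m₂ = 11
Find y₁ ≡ M₁⁻¹ (mod m₁): 14⁻¹ ≡ 4 (mod 11)
Find y₂ ≡ M₂⁻¹ (mod m₂): 11⁻¹ ≡ 9 (mod 14)
x = a₁·M₁·y₁ + a₂·M₂·y₂ = 0·14·4 + 13·11·9 = 1287
Reduce mod 154: x ≡ 55
Check: 55 mod 11 = 0 ✓, 55 mod 14 = 13 ✓

x ≡ 55 (mod 154)


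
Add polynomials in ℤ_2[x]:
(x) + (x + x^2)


Add coefficients mod 2:
x^0: 0 + 0 = 0 (mod 2)
x^1: 1 + 1 = 0 (mod 2)
x^2: 0 + 1 = 1 (mod 2)
Result: x^2

f + g = x^2


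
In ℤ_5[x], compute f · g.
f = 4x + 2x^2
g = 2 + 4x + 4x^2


Expand and collect like terms; reduce coefficients mod 5:
x^0: 0·2 = 0 ≡ 0 (mod 5)
x^1: 0·4 + 4·2 = 8 ≡ 3 (mod 5)
x^2: 0·4 + 4·4 + 2·2 = 20 ≡ 0 (mod 5)
x^3: 4·4 + 2·4 = 24 ≡ 4 (mod 5)
x^4: 2·4 = 8 ≡ 3 (mod 5)
Result: 3x + 4x^3 + 3x^4

f · g = 3x + 4x^3 + 3x^4


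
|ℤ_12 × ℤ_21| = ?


|A × B| = |A| · |B|
|ℤ_12 × ℤ_21| = 12 × 21 = 252

|ℤ_12 × ℤ_21| = 252


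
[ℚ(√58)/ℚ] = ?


√58 has minimal polynomial x² - 58 (irreducible over ℚ since 58 is squarefree)

[ℚ(√58)/ℚ] = 2


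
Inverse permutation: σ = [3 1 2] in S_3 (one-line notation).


To find σ⁻¹, swap domain and range:
σ(1) = 3 → σ⁻¹(3) = 1
σ(2) = 1 → σ⁻¹(1) = 2
σ(3) = 2 → σ⁻¹(2) = 3

σ⁻¹ = [2 3 1]


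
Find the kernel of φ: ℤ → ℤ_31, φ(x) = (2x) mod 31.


Kernel = preimage of identity
ker(φ) = {x ∈ ℤ : 2x ≡ 0 (mod 31)}. gcd(2,31) = 1, so 2x ≡ 0 (mod 31) ⟺ x ≡ 0 (mod 31/1 = 31). Hence ker(φ) = 31ℤ

ker(φ) = 31ℤ


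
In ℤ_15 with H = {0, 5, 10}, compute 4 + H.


4 + H = {4 + h (mod 15) : h ∈ H}
4+0=4, 4+5=9, 4+10=14

4 + H = {4, 9, 14}


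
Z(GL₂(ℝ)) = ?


Z(G) = {g ∈ G | gx = xg for all x ∈ G}
Only scalar multiples of the identity commute with all invertible matrices

Z(GL₂(ℝ)) = {aI : a ∈ ℝ, a ≠ 0}


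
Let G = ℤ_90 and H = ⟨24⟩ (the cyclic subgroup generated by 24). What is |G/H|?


|⟨24⟩| = n / gcd(24, 90) = 90 / 6 = 15
H is normal (ℤ_90 is abelian).
|G/H| = |G| / |H| = 90 / 15 = 6

|G/H| = 6


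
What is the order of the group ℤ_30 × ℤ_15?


|A × B| = |A| · |B|
|ℤ_30 × ℤ_15| = 30 × 15 = 450

|ℤ_30 × ℤ_15| = 450


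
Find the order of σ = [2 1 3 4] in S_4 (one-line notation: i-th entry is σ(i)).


Cycle decomposition: (1 2)
Cycle lengths: 2
Order = lcm(2) = 2

ord(σ) = 2


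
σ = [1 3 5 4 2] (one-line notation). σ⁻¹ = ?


To find σ⁻¹, swap domain and range:
σ(1) = 1 → σ⁻¹(1) = 1
σ(2) = 3 → σ⁻¹(3) = 2
σ(3) = 5 → σ⁻¹(5) = 3
σ(4) = 4 → σ⁻¹(4) = 4
σ(5) = 2 → σ⁻¹(2) = 5

σ⁻¹ = [1 5 2 4 3]


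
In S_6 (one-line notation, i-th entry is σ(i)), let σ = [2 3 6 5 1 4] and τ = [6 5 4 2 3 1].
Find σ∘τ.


σ∘τ: apply τ first, then σ
1 →τ 6 →σ 4
2 →τ 5 →σ 1
3 →τ 4 →σ 5
4 →τ 2 →σ 3
5 →τ 3 →σ 6
6 →τ 1 →σ 2

σ∘τ = [4 1 5 3 6 2]


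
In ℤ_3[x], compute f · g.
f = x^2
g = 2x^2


Expand and collect like terms; reduce coefficients mod 3:
x^0: 0·0 = 0 ≡ 0 (mod 3)
x^1: 0·0 + 0·0 = 0 ≡ 0 (mod 3)
x^2: 0·2 + 0·0 + 1·0 = 0 ≡ 0 (mod 3)
x^3: 0·2 + 1·0 = 0 ≡ 0 (mod 3)
x^4: 1·2 = 2 ≡ 2 (mod 3)
Result: 2x^4

f · g = 2x^4


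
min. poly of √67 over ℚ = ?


√67 satisfies x² - 67 = 0, irreducible over ℚ since 67 is squarefree

Minimal polynomial: x² - 67


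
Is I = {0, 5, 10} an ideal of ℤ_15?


Check ideal conditions for I = {0, 5, 10} in ℤ_15:
(1) I is an additive subgroup? Yes
(2) For r ∈ ℤ_15 and a ∈ I: r·a ∈ I? Yes

Yes, I is an ideal of ℤ_15


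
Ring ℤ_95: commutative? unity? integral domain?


ℤ_95 is a commutative ring with unity 1; 95 = 5×19 is composite, so 5·19 ≡ 0 gives zero divisors (not an integral domain)
Commutative: Yes
Integral domain: No
Has unity: Yes

ℤ_95: Commutative=Yes, Unity=Yes


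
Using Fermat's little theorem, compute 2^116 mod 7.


Fermat's little theorem: if p is prime and gcd(a,p)=1, then a^(p-1) ≡ 1 (mod p)
p = 7 is prime, gcd(2,7) = 1
Reduce exponent: 116 mod 6 = 2
So 2^116 ≡ 2^2 (mod 7)
2^2 mod 7 = 4

2^116 ≡ 4 (mod 7)


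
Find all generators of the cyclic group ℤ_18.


g generates ℤ_n iff gcd(g,n) = 1
Prime factors of 18: 2, 3
Generators are g ∈ {1,...,17} not divisible by any of these primes.
Generators: {1, 5, 7, 11, 13, 17}
Number of generators = φ(18) = 6

Generators of ℤ_18 = {1, 5, 7, 11, 13, 17}


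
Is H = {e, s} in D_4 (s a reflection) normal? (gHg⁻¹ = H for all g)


H = {e, s} in D_4 (s a reflection)
r·s·r⁻¹ = sr⁻² ≠ s for n ≥ 3, so {e, s} is not closed under conjugation

No, not a normal subgroup


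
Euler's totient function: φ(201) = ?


Factor n: 201 = 3 × 67
φ(n) = n · ∏(1 - 1/p) over distinct primes p | n
φ(201) = 201 · (1 - 1/3) · (1 - 1/67) = 132

φ(201) = 132


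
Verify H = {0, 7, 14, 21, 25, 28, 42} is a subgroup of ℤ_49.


Subgroup test for H = {0, 7, 14, 21, 25, 28, 42} in (ℤ_49, +):
(1) 0 ∈ H? Yes
(2) Closure: for all a,b ∈ H, (a+b) mod 49 ∈ H? No  [counterexample: 7 + 25 = 32 ∉ H]
(3) Inverses: for all a ∈ H, -a mod 49 ∈ H? No

No, H is not a subgroup of ℤ_49


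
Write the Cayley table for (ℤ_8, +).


Elements: {0, 1, 2, 3, 4, 5, 6, 7}
Operation: addition mod 8
Entry (a, b) = (a + b) mod 8

Cayley table:
  | 0 | 1 | 2 | 3 | 4 | 5 | 6 | 7
0 | 0 | 1 | 2 | 3 | 4 | 5 | 6 | 7
1 | 1 | 2 | 3 | 4 | 5 | 6 | 7 | 0
2 | 2 | 3 | 4 | 5 | 6 | 7 | 0 | 1
3 | 3 | 4 | 5 | 6 | 7 | 0 | 1 | 2
4 | 4 | 5 | 6 | 7 | 0 | 1 | 2 | 3
5 | 5 | 6 | 7 | 0 | 1 | 2 | 3 | 4
6 | 6 | 7 | 0 | 1 | 2 | 3 | 4 | 5
7 | 7 | 0 | 1 | 2 | 3 | 4 | 5 | 6


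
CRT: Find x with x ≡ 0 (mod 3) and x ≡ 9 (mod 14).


m₁ = 3, m₂ = 14, gcd = 1, so CRT applies. M = m₁·m₂ = 42
Let M₁ = M/m₁ = 14, M₂ = M/m₂ = 3
Find y₁ ≡ M₁⁻¹ (mod m₁): 14⁻¹ ≡ 2 (mod 3)
Find y₂ ≡ M₂⁻¹ (mod m₂): 3⁻¹ ≡ 5 (mod 14)
x = a₁·M₁·y₁ + a₂·M₂·y₂ = 0·14·2 + 9·3·5 = 135
Reduce mod 42: x ≡ 9
Check: 9 mod 3 = 0 ✓, 9 mod 14 = 9 ✓

x ≡ 9 (mod 42)


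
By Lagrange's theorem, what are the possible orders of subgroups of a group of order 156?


Lagrange's theorem: |H| divides |G|
|G| = 156
Divisors of 156: 1, 2, 3, 4, 6, 12, 13, 26, 39, 52, 78, 156

Possible subgroup orders: {1, 2, 3, 4, 6, 12, 13, 26, 39, 52, 78, 156}


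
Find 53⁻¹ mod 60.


Use the extended Euclidean algorithm to write 1 = 53·s + 60·t; then s mod 60 is the inverse.
Euclidean algorithm:
  53 = 0·60 + 53
  60 = 1·53 + 7
  53 = 7·7 + 4
  7 = 1·4 + 3
  4 = 1·3 + 1
  3 = 3·1 + 0
gcd(53,60) = 1
Back-substitution gives: 53·(17) + 60·(-15) = 1
So 53⁻¹ ≡ 17 ≡ 17 (mod 60)
Check: 53 × 17 = 901 ≡ 1 (mod 60) ✓

53⁻¹ ≡ 17 (mod 60)


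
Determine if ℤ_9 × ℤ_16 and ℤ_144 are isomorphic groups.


Comparing ℤ_9 × ℤ_16 and ℤ_144:
gcd(9,16) = 1, so ℤ_9 × ℤ_16 ≅ ℤ_144 (CRT)

Yes, ℤ_9 × ℤ_16 ≅ ℤ_144


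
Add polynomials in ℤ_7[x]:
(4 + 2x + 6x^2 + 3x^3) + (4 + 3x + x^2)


Add coefficients mod 7:
x^0: 4 + 4 = 1 (mod 7)
x^1: 2 + 3 = 5 (mod 7)
x^2: 6 + 1 = 0 (mod 7)
x^3: 3 + 0 = 3 (mod 7)
Result: 1 + 5x + 3x^3

f + g = 1 + 5x + 3x^3


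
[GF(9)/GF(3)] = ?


GF(9) = GF(3^2), so the extension degree is 2

[GF(9)/GF(3)] = 2


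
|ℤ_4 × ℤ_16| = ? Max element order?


|ℤ_4 × ℤ_16| = 4 × 16 = 64
Max element order = lcm(4,16) = 16
Cyclic? No (gcd=4)

|ℤ_4×ℤ_16| = 64, max element order = 16


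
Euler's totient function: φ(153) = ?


Factor n: 153 = 3^2 × 17
φ(n) = n · ∏(1 - 1/p) over distinct primes p | n
φ(153) = 153 · (1 - 1/3) · (1 - 1/17) = 96

φ(153) = 96


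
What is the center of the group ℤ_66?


Z(G) = {g ∈ G | gx = xg for all x ∈ G}
ℤ_66 is abelian, so Z(G) = G

Z(ℤ_66) = ℤ_66


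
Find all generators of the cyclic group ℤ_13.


g generates ℤ_n iff gcd(g,n) = 1
Checking each g ∈ {1,...,12}:
gcd(1,13) = 1
gcd(2,13) = 1
gcd(3,13) = 1
gcd(4,13) = 1
gcd(5,13) = 1
gcd(6,13) = 1
gcd(7,13) = 1
gcd(8,13) = 1
gcd(9,13) = 1
gcd(10,13) = 1
gcd(11,13) = 1
gcd(12,13) = 1
Generators: {1, 2, 3, 4, 5, 6, 7, 8, 9, 10, 11, 12}
Number of generators = φ(13) = 12

Generators of ℤ_13 = {1, 2, 3, 4, 5, 6, 7, 8, 9, 10, 11, 12}


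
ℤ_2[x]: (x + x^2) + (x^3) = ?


Add coefficients mod 2:
x^0: 0 + 0 = 0 (mod 2)
x^1: 1 + 0 = 1 (mod 2)
x^2: 1 + 0 = 1 (mod 2)
x^3: 0 + 1 = 1 (mod 2)
Result: x + x^2 + x^3

f + g = x + x^2 + x^3


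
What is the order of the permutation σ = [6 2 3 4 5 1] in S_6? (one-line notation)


Cycle decomposition: (1 6)
Cycle lengths: 2
Order = lcm(2) = 2

ord(σ) = 2


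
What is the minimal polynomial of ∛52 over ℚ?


∛52 satisfies x³ - 52 = 0, irreducible over ℚ (no rational root; 52 is not a perfect cube)

Minimal polynomial: x³ - 52


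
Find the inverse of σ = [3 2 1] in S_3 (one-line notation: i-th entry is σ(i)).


To find σ⁻¹, swap domain and range:
σ(1) = 3 → σ⁻¹(3) = 1
σ(2) = 2 → σ⁻¹(2) = 2
σ(3) = 1 → σ⁻¹(1) = 3

σ⁻¹ = [3 2 1]


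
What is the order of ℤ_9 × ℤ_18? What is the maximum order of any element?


|ℤ_9 × ℤ_18| = 9 × 18 = 162
Max element order = lcm(9,18) = 18
Cyclic? No (gcd=9)

|ℤ_9×ℤ_18| = 162, max element order = 18


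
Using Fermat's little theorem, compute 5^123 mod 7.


Fermat's little theorem: if p is prime and gcd(a,p)=1, then a^(p-1) ≡ 1 (mod p)
p = 7 is prime, gcd(5,7) = 1
Reduce exponent: 123 mod 6 = 3
So 5^123 ≡ 5^3 (mod 7)
5^3 mod 7 = 6

5^123 ≡ 6 (mod 7)


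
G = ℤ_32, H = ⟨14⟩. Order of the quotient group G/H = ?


|⟨14⟩| = n / gcd(14, 32) = 32 / 2 = 16
H is normal (ℤ_32 is abelian).
|G/H| = |G| / |H| = 32 / 16 = 2

|G/H| = 2


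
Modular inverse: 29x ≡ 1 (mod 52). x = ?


Use the extended Euclidean algorithm to write 1 = 29·s + 52·t; then s mod 52 is the inverse.
Euclidean algorithm:
  29 = 0·52 + 29
  52 = 1·29 + 23
  29 = 1·23 + 6
  23 = 3·6 + 5
  6 = 1·5 + 1
  5 = 5·1 + 0
gcd(29,52) = 1
Back-substitution gives: 29·(9) + 52·(-5) = 1
So 29⁻¹ ≡ 9 ≡ 9 (mod 52)
Check: 29 × 9 = 261 ≡ 1 (mod 52) ✓

29⁻¹ ≡ 9 (mod 52)


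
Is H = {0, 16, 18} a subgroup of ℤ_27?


Subgroup test for H = {0, 16, 18} in (ℤ_27, +):
(1) 0 ∈ H? Yes
(2) Closure: for all a,b ∈ H, (a+b) mod 27 ∈ H? No  [counterexample: 16 + 16 = 5 ∉ H]
(3) Inverses: for all a ∈ H, -a mod 27 ∈ H? No

No, H is not a subgroup of ℤ_27


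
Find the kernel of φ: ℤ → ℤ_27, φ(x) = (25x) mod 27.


Kernel = preimage of identity
ker(φ) = {x ∈ ℤ : 25x ≡ 0 (mod 27)}. gcd(25,27) = 1, so 25x ≡ 0 (mod 27) ⟺ x ≡ 0 (mod 27/1 = 27). Hence ker(φ) = 27ℤ

ker(φ) = 27ℤ


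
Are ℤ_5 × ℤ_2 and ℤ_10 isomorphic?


Comparing ℤ_5 × ℤ_2 and ℤ_10:
gcd(5,2) = 1, so ℤ_5 × ℤ_2 ≅ ℤ_10 (CRT)

Yes, ℤ_5 × ℤ_2 ≅ ℤ_10


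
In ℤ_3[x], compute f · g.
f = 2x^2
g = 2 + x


Expand and collect like terms; reduce coefficients mod 3:
x^0: 0·2 = 0 ≡ 0 (mod 3)
x^1: 0·1 + 0·2 = 0 ≡ 0 (mod 3)
x^2: 0·1 + 2·2 = 4 ≡ 1 (mod 3)
x^3: 2·1 = 2 ≡ 2 (mod 3)
Result: x^2 + 2x^3

f · g = x^2 + 2x^3


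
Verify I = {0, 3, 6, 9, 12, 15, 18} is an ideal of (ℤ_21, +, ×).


Check ideal conditions for I = {0, 3, 6, 9, 12, 15, 18} in ℤ_21:
(1) I is an additive subgroup? Yes
(2) For r ∈ ℤ_21 and a ∈ I: r·a ∈ I? Yes

Yes, I is an ideal of ℤ_21


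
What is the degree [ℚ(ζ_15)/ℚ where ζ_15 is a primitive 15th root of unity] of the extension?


[ℚ(ζ_n):ℚ] = deg Φ_n(x) = φ(n). Here φ(15) = 8

[ℚ(ζ_15)/ℚ where ζ_15 is a primitive 15th root of unity] = 8


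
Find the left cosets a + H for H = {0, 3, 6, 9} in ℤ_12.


H = {0, 3, 6, 9}, |H| = 4
Number of cosets = |G|/|H| = 12/4 = 3
0 + H = {0, 3, 6, 9}
1 + H = {1, 4, 7, 10}
2 + H = {2, 5, 8, 11}

Cosets: 0+H={0,3,6,9}; 1+H={1,4,7,10}; 2+H={2,5,8,11}


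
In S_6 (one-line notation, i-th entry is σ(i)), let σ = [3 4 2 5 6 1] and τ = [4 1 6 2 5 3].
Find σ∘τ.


σ∘τ: apply τ first, then σ
1 →τ 4 →σ 5
2 →τ 1 →σ 3
3 →τ 6 →σ 1
4 →τ 2 →σ 4
5 →τ 5 →σ 6
6 →τ 3 →σ 2

σ∘τ = [5 3 1 4 6 2]


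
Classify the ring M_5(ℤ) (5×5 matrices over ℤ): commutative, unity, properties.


Matrix multiplication is non-commutative for n ≥ 2; the identity matrix I is the unity; singular matrices give zero divisors, so not an integral domain
Commutative: No
Integral domain: No
Has unity: Yes

M_5(ℤ) (5×5 matrices over ℤ): Commutative=No, Unity=Yes


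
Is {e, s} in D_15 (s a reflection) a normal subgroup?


H = {e, s} in D_15 (s a reflection)
r·s·r⁻¹ = sr⁻² ≠ s for n ≥ 3, so {e, s} is not closed under conjugation

No, not a normal subgroup


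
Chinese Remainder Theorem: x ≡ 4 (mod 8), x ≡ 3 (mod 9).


m₁ = 8, m₂ = 9, gcd = 1, so CRT applies. M = m₁·m₂ = 72
Let M₁ = M/m₁ = 9, M₂ = M/m₂ = 8
Find y₁ ≡ M₁⁻¹ (mod m₁): 9⁻¹ ≡ 1 (mod 8)
Find y₂ ≡ M₂⁻¹ (mod m₂): 8⁻¹ ≡ 8 (mod 9)
x = a₁·M₁·y₁ + a₂·M₂·y₂ = 4·9·1 + 3·8·8 = 228
Reduce mod 72: x ≡ 12
Check: 12 mod 8 = 4 ✓, 12 mod 9 = 3 ✓

x ≡ 12 (mod 72)


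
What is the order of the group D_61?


|D_n| = 2n (n rotations and n reflections)
|D_61| = 2×61 = 122

|D_61| = 122


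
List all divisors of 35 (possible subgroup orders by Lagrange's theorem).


Lagrange's theorem: |H| divides |G|
|G| = 35
Divisors of 35: 1, 5, 7, 35

Possible subgroup orders: {1, 5, 7, 35}


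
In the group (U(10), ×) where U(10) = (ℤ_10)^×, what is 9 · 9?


Operation: multiplication mod 10
9 · 9 = (a × b) mod 10 with a = 9, b = 9

9 · 9 = 1


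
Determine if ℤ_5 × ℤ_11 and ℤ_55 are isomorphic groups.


Comparing ℤ_5 × ℤ_11 and ℤ_55:
gcd(5,11) = 1, so ℤ_5 × ℤ_11 ≅ ℤ_55 (CRT)

Yes, ℤ_5 × ℤ_11 ≅ ℤ_55


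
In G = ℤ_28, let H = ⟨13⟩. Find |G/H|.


|⟨13⟩| = n / gcd(13, 28) = 28 / 1 = 28
H is normal (ℤ_28 is abelian).
|G/H| = |G| / |H| = 28 / 28 = 1

|G/H| = 1


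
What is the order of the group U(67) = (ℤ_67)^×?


U(n) is the group of units mod n; |U(n)| = φ(n)
|U(67)| = φ(67) = 66

|U(67) = (ℤ_67)^×| = 66


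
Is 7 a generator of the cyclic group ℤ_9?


g generates ℤ_n iff gcd(g, n) = 1
gcd(7, 9) = 1
Since gcd = 1, 7 is a generator.

Yes, 7 generates ℤ_9


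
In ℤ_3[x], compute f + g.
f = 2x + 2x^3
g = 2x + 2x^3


Add coefficients mod 3:
x^0: 0 + 0 = 0 (mod 3)
x^1: 2 + 2 = 1 (mod 3)
x^2: 0 + 0 = 0 (mod 3)
x^3: 2 + 2 = 1 (mod 3)
Result: x + x^3

f + g = x + x^3


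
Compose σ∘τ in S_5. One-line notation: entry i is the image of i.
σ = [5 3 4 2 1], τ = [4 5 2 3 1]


σ∘τ: apply τ first, then σ
1 →τ 4 →σ 2
2 →τ 5 →σ 1
3 →τ 2 →σ 3
4 →τ 3 →σ 4
5 →τ 1 →σ 5

σ∘τ = [2 1 3 4 5]


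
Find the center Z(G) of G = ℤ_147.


Z(G) = {g ∈ G | gx = xg for all x ∈ G}
ℤ_147 is abelian, so Z(G) = G

Z(ℤ_147) = ℤ_147


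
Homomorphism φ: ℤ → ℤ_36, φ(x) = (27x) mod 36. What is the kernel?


Kernel = preimage of identity
ker(φ) = {x ∈ ℤ : 27x ≡ 0 (mod 36)}. gcd(27,36) = 9, so 27x ≡ 0 (mod 36) ⟺ x ≡ 0 (mod 36/9 = 4). Hence ker(φ) = 4ℤ

ker(φ) = 4ℤ


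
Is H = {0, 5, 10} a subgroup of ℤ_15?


Subgroup test for H = {0, 5, 10} in (ℤ_15, +):
(1) 0 ∈ H? Yes
(2) Closure: for all a,b ∈ H, (a+b) mod 15 ∈ H? Yes
(3) Inverses: for all a ∈ H, -a mod 15 ∈ H? Yes

Yes, H is a subgroup of ℤ_15


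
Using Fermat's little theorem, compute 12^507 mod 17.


Fermat's little theorem: if p is prime and gcd(a,p)=1, then a^(p-1) ≡ 1 (mod p)
p = 17 is prime, gcd(12,17) = 1
Reduce exponent: 507 mod 16 = 11
So 12^507 ≡ 12^11 (mod 17)
12^11 mod 17 = 6

12^507 ≡ 6 (mod 17)


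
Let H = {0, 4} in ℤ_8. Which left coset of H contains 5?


5 + H = {5 + h (mod 8) : h ∈ H}
5+0=5, 5+4=1
5 + H = {1, 5} = 1 + H

5 + H = {1, 5}


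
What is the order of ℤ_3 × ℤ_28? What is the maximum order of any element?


|ℤ_3 × ℤ_28| = 3 × 28 = 84
Max element order = lcm(3,28) = 84
Cyclic? Yes (gcd=1)

|ℤ_3×ℤ_28| = 84, max element order = 84


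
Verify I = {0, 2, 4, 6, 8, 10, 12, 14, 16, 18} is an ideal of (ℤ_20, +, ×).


Check ideal conditions for I = {0, 2, 4, 6, 8, 10, 12, 14, 16, 18} in ℤ_20:
(1) I is an additive subgroup? Yes
(2) For r ∈ ℤ_20 and a ∈ I: r·a ∈ I? Yes

Yes, I is an ideal of ℤ_20


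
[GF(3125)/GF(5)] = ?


GF(3125) = GF(5^5), so the extension degree is 5

[GF(3125)/GF(5)] = 5


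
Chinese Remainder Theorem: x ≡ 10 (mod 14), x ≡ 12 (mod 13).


m₁ = 14, m₂ = 13, gcd = 1, so CRT applies. M = m₁·m₂ = 182
Let M₁ = M/m₁ = 13, M₂ = M/m₂ = 14
Find y₁ ≡ M₁⁻¹ (mod m₁): 13⁻¹ ≡ 13 (mod 14)
Find y₂ ≡ M₂⁻¹ (mod m₂): 14⁻¹ ≡ 1 (mod 13)
x = a₁·M₁·y₁ + a₂·M₂·y₂ = 10·13·13 + 12·14·1 = 1858
Reduce mod 182: x ≡ 38
Check: 38 mod 14 = 10 ✓, 38 mod 13 = 12 ✓

x ≡ 38 (mod 182)


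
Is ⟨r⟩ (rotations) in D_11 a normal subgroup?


H = ⟨r⟩ (rotations) in D_11
The rotation subgroup ⟨r⟩ has index 2 in D_11, so it is normal

Yes, normal subgroup


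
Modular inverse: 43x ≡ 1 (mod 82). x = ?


Use the extended Euclidean algorithm to write 1 = 43·s + 82·t; then s mod 82 is the inverse.
Euclidean algorithm:
  43 = 0·82 + 43
  82 = 1·43 + 39
  43 = 1·39 + 4
  39 = 9·4 + 3
  4 = 1·3 + 1
  3 = 3·1 + 0
gcd(43,82) = 1
Back-substitution gives: 43·(21) + 82·(-11) = 1
So 43⁻¹ ≡ 21 ≡ 21 (mod 82)
Check: 43 × 21 = 903 ≡ 1 (mod 82) ✓

43⁻¹ ≡ 21 (mod 82)


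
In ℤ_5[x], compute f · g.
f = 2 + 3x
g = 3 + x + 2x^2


Expand and collect like terms; reduce coefficients mod 5:
x^0: 2·3 = 6 ≡ 1 (mod 5)
x^1: 2·1 + 3·3 = 11 ≡ 1 (mod 5)
x^2: 2·2 + 3·1 = 7 ≡ 2 (mod 5)
x^3: 3·2 = 6 ≡ 1 (mod 5)
Result: 1 + x + 2x^2 + x^3

f · g = 1 + x + 2x^2 + x^3


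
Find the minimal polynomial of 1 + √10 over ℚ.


Let α = 1 + √10. Then α - 1 = √10, so (α - 1)² = 10, giving α² - 2α - 9 = 0. Degree 2 and α ∉ ℚ, so this is the minimal polynomial.

Minimal polynomial: x² - 2x - 9


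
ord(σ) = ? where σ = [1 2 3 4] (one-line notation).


Cycle decomposition: identity (all elements fixed)
Order = 1 (identity has order 1)

ord(σ) = 1


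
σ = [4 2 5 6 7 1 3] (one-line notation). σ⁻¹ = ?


To find σ⁻¹, swap domain and range:
σ(1) = 4 → σ⁻¹(4) = 1
σ(2) = 2 → σ⁻¹(2) = 2
σ(3) = 5 → σ⁻¹(5) = 3
σ(4) = 6 → σ⁻¹(6) = 4
σ(5) = 7 → σ⁻¹(7) = 5
σ(6) = 1 → σ⁻¹(1) = 6
σ(7) = 3 → σ⁻¹(3) = 7

σ⁻¹ = [6 2 7 1 3 4 5]


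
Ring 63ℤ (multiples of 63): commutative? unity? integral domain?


63ℤ is a commutative ring under +,× but has no multiplicative identity (1 ∉ 63ℤ); it has no zero divisors, but without unity it is not an integral domain
Commutative: Yes
Integral domain: No
Has unity: No

63ℤ (multiples of 63): Commutative=Yes, Unity=No


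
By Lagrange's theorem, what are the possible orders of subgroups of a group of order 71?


Lagrange's theorem: |H| divides |G|
|G| = 71
Divisors of 71: 1, 71

Possible subgroup orders: {1, 71}


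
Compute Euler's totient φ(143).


Factor n: 143 = 11 × 13
φ(n) = n · ∏(1 - 1/p) over distinct primes p | n
φ(143) = 143 · (1 - 1/11) · (1 - 1/13) = 120

φ(143) = 120


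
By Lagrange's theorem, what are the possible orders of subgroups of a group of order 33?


Lagrange's theorem: |H| divides |G|
|G| = 33
Divisors of 33: 1, 3, 11, 33

Possible subgroup orders: {1, 3, 11, 33}


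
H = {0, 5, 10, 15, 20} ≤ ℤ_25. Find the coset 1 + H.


1 + H = {1 + h (mod 25) : h ∈ H}
1+0=1, 1+5=6, 1+10=11, 1+15=16, 1+20=21

1 + H = {1, 6, 11, 16, 21}


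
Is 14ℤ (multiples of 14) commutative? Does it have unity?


14ℤ is a commutative ring under +,× but has no multiplicative identity (1 ∉ 14ℤ); it has no zero divisors, but without unity it is not an integral domain
Commutative: Yes
Integral domain: No
Has unity: No

14ℤ (multiples of 14): Commutative=Yes, Unity=No


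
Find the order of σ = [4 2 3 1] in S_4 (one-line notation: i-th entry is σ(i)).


Cycle decomposition: (1 4)
Cycle lengths: 2
Order = lcm(2) = 2

ord(σ) = 2


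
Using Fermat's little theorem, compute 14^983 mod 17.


Fermat's little theorem: if p is prime and gcd(a,p)=1, then a^(p-1) ≡ 1 (mod p)
p = 17 is prime, gcd(14,17) = 1
Reduce exponent: 983 mod 16 = 7
So 14^983 ≡ 14^7 (mod 17)
14^7 mod 17 = 6

14^983 ≡ 6 (mod 17)


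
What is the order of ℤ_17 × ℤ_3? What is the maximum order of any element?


|ℤ_17 × ℤ_3| = 17 × 3 = 51
Max element order = lcm(17,3) = 51
Cyclic? Yes (gcd=1)

|ℤ_17×ℤ_3| = 51, max element order = 51


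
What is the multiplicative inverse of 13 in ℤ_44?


Use the extended Euclidean algorithm to write 1 = 13·s + 44·t; then s mod 44 is the inverse.
Euclidean algorithm:
  13 = 0·44 + 13
  44 = 3·13 + 5
  13 = 2·5 + 3
  5 = 1·3 + 2
  3 = 1·2 + 1
  2 = 2·1 + 0
gcd(13,44) = 1
Back-substitution gives: 13·(17) + 44·(-5) = 1
So 13⁻¹ ≡ 17 ≡ 17 (mod 44)
Check: 13 × 17 = 221 ≡ 1 (mod 44) ✓

13⁻¹ ≡ 17 (mod 44)


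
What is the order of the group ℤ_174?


ℤ_n has n elements.

|ℤ_174| = 174


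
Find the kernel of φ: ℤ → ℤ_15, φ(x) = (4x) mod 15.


Kernel = preimage of identity
ker(φ) = {x ∈ ℤ : 4x ≡ 0 (mod 15)}. gcd(4,15) = 1, so 4x ≡ 0 (mod 15) ⟺ x ≡ 0 (mod 15/1 = 15). Hence ker(φ) = 15ℤ

ker(φ) = 15ℤ


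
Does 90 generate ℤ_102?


g generates ℤ_n iff gcd(g, n) = 1
gcd(90, 102) = 6
Since gcd = 6 ≠ 1, ⟨90⟩ has order 17 < 102, so 90 is not a generator.

No, 90 does not generate ℤ_102


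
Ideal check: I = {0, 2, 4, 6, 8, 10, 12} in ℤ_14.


Check ideal conditions for I = {0, 2, 4, 6, 8, 10, 12} in ℤ_14:
(1) I is an additive subgroup? Yes
(2) For r ∈ ℤ_14 and a ∈ I: r·a ∈ I? Yes

Yes, I is an ideal of ℤ_14


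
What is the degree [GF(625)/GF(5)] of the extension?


GF(625) = GF(5^4), so the extension degree is 4

[GF(625)/GF(5)] = 4


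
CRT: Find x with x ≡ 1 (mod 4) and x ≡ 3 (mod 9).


m₁ = 4, m₂ = 9, gcd = 1, so CRT applies. M = m₁·m₂ = 36
Let M₁ = M/m₁ = 9, M₂ = M/m₂ = 4
Find y₁ ≡ M₁⁻¹ (mod m₁): 9⁻¹ ≡ 1 (mod 4)
Find y₂ ≡ M₂⁻¹ (mod m₂): 4⁻¹ ≡ 7 (mod 9)
x = a₁·M₁·y₁ + a₂·M₂·y₂ = 1·9·1 + 3·4·7 = 93
Reduce mod 36: x ≡ 21
Check: 21 mod 4 = 1 ✓, 21 mod 9 = 3 ✓

x ≡ 21 (mod 36)


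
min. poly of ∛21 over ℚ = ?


∛21 satisfies x³ - 21 = 0, irreducible over ℚ (no rational root; 21 is not a perfect cube)

Minimal polynomial: x³ - 21


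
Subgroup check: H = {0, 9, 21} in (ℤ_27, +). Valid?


Subgroup test for H = {0, 9, 21} in (ℤ_27, +):
(1) 0 ∈ H? Yes
(2) Closure: for all a,b ∈ H, (a+b) mod 27 ∈ H? No  [counterexample: 9 + 9 = 18 ∉ H]
(3) Inverses: for all a ∈ H, -a mod 27 ∈ H? No

No, H is not a subgroup of ℤ_27


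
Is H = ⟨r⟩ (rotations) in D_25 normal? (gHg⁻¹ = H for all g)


H = ⟨r⟩ (rotations) in D_25
The rotation subgroup ⟨r⟩ has index 2 in D_25, so it is normal

Yes, normal subgroup


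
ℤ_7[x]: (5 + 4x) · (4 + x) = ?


Expand and collect like terms; reduce coefficients mod 7:
x^0: 5·4 = 20 ≡ 6 (mod 7)
x^1: 5·1 + 4·4 = 21 ≡ 0 (mod 7)
x^2: 4·1 = 4 ≡ 4 (mod 7)
Result: 6 + 4x^2

f · g = 6 + 4x^2


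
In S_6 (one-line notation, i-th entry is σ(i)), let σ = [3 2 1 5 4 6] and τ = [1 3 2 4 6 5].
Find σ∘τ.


σ∘τ: apply τ first, then σ
1 →τ 1 →σ 3
2 →τ 3 →σ 1
3 →τ 2 →σ 2
4 →τ 4 →σ 5
5 →τ 6 →σ 6
6 →τ 5 →σ 4

σ∘τ = [3 1 2 5 6 4]


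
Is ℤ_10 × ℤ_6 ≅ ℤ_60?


Comparing ℤ_10 × ℤ_6 and ℤ_60:
gcd(10,6) = 2 ≠ 1. Max element order in ℤ_10×ℤ_6 is lcm(10,6) = 30 < 60, so it has no element of order 60

No, ℤ_10 × ℤ_6 ≇ ℤ_60


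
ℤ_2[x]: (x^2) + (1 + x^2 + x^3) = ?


Add coefficients mod 2:
x^0: 0 + 1 = 1 (mod 2)
x^1: 0 + 0 = 0 (mod 2)
x^2: 1 + 1 = 0 (mod 2)
x^3: 0 + 1 = 1 (mod 2)
Result: 1 + x^3

f + g = 1 + x^3


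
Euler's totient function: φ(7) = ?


φ(n) = count of k ∈ {1,...,n} with gcd(k,n)=1
Coprimes to 7: {1, 2, 3, 4, 5, 6}
Count: 6

φ(7) = 6


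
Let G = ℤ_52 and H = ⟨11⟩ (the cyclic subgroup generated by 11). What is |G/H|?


|⟨11⟩| = n / gcd(11, 52) = 52 / 1 = 52
H is normal (ℤ_52 is abelian).
|G/H| = |G| / |H| = 52 / 52 = 1

|G/H| = 1


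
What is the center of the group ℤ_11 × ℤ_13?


Z(G) = {g ∈ G | gx = xg for all x ∈ G}
Direct product of abelian groups is abelian, so Z(G) = G

Z(ℤ_11 × ℤ_13) = ℤ_11 × ℤ_13


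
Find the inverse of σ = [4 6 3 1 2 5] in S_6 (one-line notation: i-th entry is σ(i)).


To find σ⁻¹, swap domain and range:
σ(1) = 4 → σ⁻¹(4) = 1
σ(2) = 6 → σ⁻¹(6) = 2
σ(3) = 3 → σ⁻¹(3) = 3
σ(4) = 1 → σ⁻¹(1) = 4
σ(5) = 2 → σ⁻¹(2) = 5
σ(6) = 5 → σ⁻¹(5) = 6

σ⁻¹ = [4 5 3 1 6 2]


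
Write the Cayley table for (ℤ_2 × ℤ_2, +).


Elements: {(0,0), (0,1), (1,0), (1,1)}
Operation: componentwise addition mod (2, 2)
Entry (a, b) = ((a₁+b₁) mod 2, (a₂+b₂) mod 2)

Cayley table:
      | (0,0) | (0,1) | (1,0) | (1,1)
(0,0) | (0,0) | (0,1) | (1,0) | (1,1)
(0,1) | (0,1) | (0,0) | (1,1) | (1,0)
(1,0) | (1,0) | (1,1) | (0,0) | (0,1)
(1,1) | (1,1) | (1,0) | (0,1) | (0,0)


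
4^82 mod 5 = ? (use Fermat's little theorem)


Fermat's little theorem: if p is prime and gcd(a,p)=1, then a^(p-1) ≡ 1 (mod p)
p = 5 is prime, gcd(4,5) = 1
Reduce exponent: 82 mod 4 = 2
So 4^82 ≡ 4^2 (mod 5)
4^2 mod 5 = 1

4^82 ≡ 1 (mod 5)


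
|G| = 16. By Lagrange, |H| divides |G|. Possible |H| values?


Lagrange's theorem: |H| divides |G|
|G| = 16
Divisors of 16: 1, 2, 4, 8, 16

Possible subgroup orders: {1, 2, 4, 8, 16}


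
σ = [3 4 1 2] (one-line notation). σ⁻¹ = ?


To find σ⁻¹, swap domain and range:
σ(1) = 3 → σ⁻¹(3) = 1
σ(2) = 4 → σ⁻¹(4) = 2
σ(3) = 1 → σ⁻¹(1) = 3
σ(4) = 2 → σ⁻¹(2) = 4

σ⁻¹ = [3 4 1 2]


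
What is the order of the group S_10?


|S_n| = n! (number of permutations of n symbols)
|S_10| = 10! = 3628800

|S_10| = 3628800


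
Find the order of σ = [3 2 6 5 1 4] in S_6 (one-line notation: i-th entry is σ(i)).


Cycle decomposition: (1 3 6 4 5)
Cycle lengths: 5
Order = lcm(5) = 5

ord(σ) = 5


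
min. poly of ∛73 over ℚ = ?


∛73 satisfies x³ - 73 = 0, irreducible over ℚ (no rational root; 73 is not a perfect cube)

Minimal polynomial: x³ - 73


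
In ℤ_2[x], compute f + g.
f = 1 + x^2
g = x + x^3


Add coefficients mod 2:
x^0: 1 + 0 = 1 (mod 2)
x^1: 0 + 1 = 1 (mod 2)
x^2: 1 + 0 = 1 (mod 2)
x^3: 0 + 1 = 1 (mod 2)
Result: 1 + x + x^2 + x^3

f + g = 1 + x + x^2 + x^3


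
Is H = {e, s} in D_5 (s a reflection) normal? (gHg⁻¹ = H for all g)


H = {e, s} in D_5 (s a reflection)
r·s·r⁻¹ = sr⁻² ≠ s for n ≥ 3, so {e, s} is not closed under conjugation

No, not a normal subgroup


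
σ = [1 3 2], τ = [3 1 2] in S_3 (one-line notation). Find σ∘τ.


σ∘τ: apply τ first, then σ
1 →τ 3 →σ 2
2 →τ 1 →σ 1
3 →τ 2 →σ 3

σ∘τ = [2 1 3]


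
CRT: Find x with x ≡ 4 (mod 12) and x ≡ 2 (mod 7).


m₁ = 12, m₂ = 7, gcd = 1, so CRT applies. M = m₁·m₂ = 84
Let M₁ = M/m₁ = 7, M₂ = M/m₂ = 12
Find y₁ ≡ M₁⁻¹ (mod m₁): 7⁻¹ ≡ 7 (mod 12)
Find y₂ ≡ M₂⁻¹ (mod m₂): 12⁻¹ ≡ 3 (mod 7)
x = a₁·M₁·y₁ + a₂·M₂·y₂ = 4·7·7 + 2·12·3 = 268
Reduce mod 84: x ≡ 16
Check: 16 mod 12 = 4 ✓, 16 mod 7 = 2 ✓

x ≡ 16 (mod 84)


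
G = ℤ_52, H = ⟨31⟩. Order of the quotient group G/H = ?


|⟨31⟩| = n / gcd(31, 52) = 52 / 1 = 52
H is normal (ℤ_52 is abelian).
|G/H| = |G| / |H| = 52 / 52 = 1

|G/H| = 1


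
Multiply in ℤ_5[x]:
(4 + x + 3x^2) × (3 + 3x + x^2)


Expand and collect like terms; reduce coefficients mod 5:
x^0: 4·3 = 12 ≡ 2 (mod 5)
x^1: 4·3 + 1·3 = 15 ≡ 0 (mod 5)
x^2: 4·1 + 1·3 + 3·3 = 16 ≡ 1 (mod 5)
x^3: 1·1 + 3·3 = 10 ≡ 0 (mod 5)
x^4: 3·1 = 3 ≡ 3 (mod 5)
Result: 2 + x^2 + 3x^4

f · g = 2 + x^2 + 3x^4


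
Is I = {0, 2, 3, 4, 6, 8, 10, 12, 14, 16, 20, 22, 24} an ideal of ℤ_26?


Check ideal conditions for I = {0, 2, 3, 4, 6, 8, 10, 12, 14, 16, 20, 22, 24} in ℤ_26:
(1) I is an additive subgroup? No
(2) For r ∈ ℤ_26 and a ∈ I: r·a ∈ I? No  [counterexample: r=2, a=22, r·a mod 26 = 18 ∉ I]

No, I is not an ideal of ℤ_26


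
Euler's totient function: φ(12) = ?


φ(n) = count of k ∈ {1,...,n} with gcd(k,n)=1
Coprimes to 12: {1, 5, 7, 11}
Count: 4

φ(12) = 4


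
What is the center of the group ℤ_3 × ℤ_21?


Z(G) = {g ∈ G | gx = xg for all x ∈ G}
Direct product of abelian groups is abelian, so Z(G) = G

Z(ℤ_3 × ℤ_21) = ℤ_3 × ℤ_21


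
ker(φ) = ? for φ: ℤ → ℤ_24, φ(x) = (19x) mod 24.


Kernel = preimage of identity
ker(φ) = {x ∈ ℤ : 19x ≡ 0 (mod 24)}. gcd(19,24) = 1, so 19x ≡ 0 (mod 24) ⟺ x ≡ 0 (mod 24/1 = 24). Hence ker(φ) = 24ℤ

ker(φ) = 24ℤ


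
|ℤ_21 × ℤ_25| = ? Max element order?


|ℤ_21 × ℤ_25| = 21 × 25 = 525
Max element order = lcm(21,25) = 525
Cyclic? Yes (gcd=1)

|ℤ_21×ℤ_25| = 525, max element order = 525


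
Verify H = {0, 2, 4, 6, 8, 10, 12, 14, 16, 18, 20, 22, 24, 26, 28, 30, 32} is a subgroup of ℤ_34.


Subgroup test for H = {0, 2, 4, 6, 8, 10, 12, 14, 16, 18, 20, 22, 24, 26, 28, 30, 32} in (ℤ_34, +):
(1) 0 ∈ H? Yes
(2) Closure: for all a,b ∈ H, (a+b) mod 34 ∈ H? Yes
(3) Inverses: for all a ∈ H, -a mod 34 ∈ H? Yes

Yes, H is a subgroup of ℤ_34


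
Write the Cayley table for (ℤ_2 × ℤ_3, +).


Elements: {(0,0), (0,1), (0,2), (1,0), (1,1), (1,2)}
Operation: componentwise addition mod (2, 3)
Entry (a, b) = ((a₁+b₁) mod 2, (a₂+b₂) mod 3)

Cayley table:
      | (0,0) | (0,1) | (0,2) | (1,0) | (1,1) | (1,2)
(0,0) | (0,0) | (0,1) | (0,2) | (1,0) | (1,1) | (1,2)
(0,1) | (0,1) | (0,2) | (0,0) | (1,1) | (1,2) | (1,0)
(0,2) | (0,2) | (0,0) | (0,1) | (1,2) | (1,0) | (1,1)
(1,0) | (1,0) | (1,1) | (1,2) | (0,0) | (0,1) | (0,2)
(1,1) | (1,1) | (1,2) | (1,0) | (0,1) | (0,2) | (0,0)
(1,2) | (1,2) | (1,0) | (1,1) | (0,2) | (0,0) | (0,1)


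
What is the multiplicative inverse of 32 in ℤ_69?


Use the extended Euclidean algorithm to write 1 = 32·s + 69·t; then s mod 69 is the inverse.
Euclidean algorithm:
  32 = 0·69 + 32
  69 = 2·32 + 5
  32 = 6·5 + 2
  5 = 2·2 + 1
  2 = 2·1 + 0
gcd(32,69) = 1
Back-substitution gives: 32·(-28) + 69·(13) = 1
So 32⁻¹ ≡ -28 ≡ 41 (mod 69)
Check: 32 × 41 = 1312 ≡ 1 (mod 69) ✓

32⁻¹ ≡ 41 (mod 69)


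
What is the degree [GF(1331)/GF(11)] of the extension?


GF(1331) = GF(11^3), so the extension degree is 3

[GF(1331)/GF(11)] = 3


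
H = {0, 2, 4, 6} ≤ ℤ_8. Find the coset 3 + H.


3 + H = {3 + h (mod 8) : h ∈ H}
3+0=3, 3+2=5, 3+4=7, 3+6=1
3 + H = {1, 3, 5, 7} = 1 + H

3 + H = {1, 3, 5, 7}


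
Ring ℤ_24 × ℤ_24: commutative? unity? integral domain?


Direct product ring; commutative with unity (1,1); but (1,0)·(0,1) = (0,0) gives zero divisors, so not an integral domain
Commutative: Yes
Integral domain: No
Has unity: Yes

ℤ_24 × ℤ_24: Commutative=Yes, Unity=Yes


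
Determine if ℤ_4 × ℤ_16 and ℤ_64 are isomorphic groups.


Comparing ℤ_4 × ℤ_16 and ℤ_64:
gcd(4,16) = 4 ≠ 1. Max element order in ℤ_4×ℤ_16 is lcm(4,16) = 16 < 64, so it has no element of order 64

No, ℤ_4 × ℤ_16 ≇ ℤ_64


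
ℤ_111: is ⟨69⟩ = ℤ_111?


g generates ℤ_n iff gcd(g, n) = 1
gcd(69, 111) = 3
Since gcd = 3 ≠ 1, ⟨69⟩ has order 37 < 111, so 69 is not a generator.

No, 69 does not generate ℤ_111


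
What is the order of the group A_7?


|A_n| = n!/2 (even permutations)
|A_7| = 7!/2 = 5040/2 = 2520

|A_7| = 2520


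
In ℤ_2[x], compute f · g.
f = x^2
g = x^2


Expand and collect like terms; reduce coefficients mod 2:
x^0: 0·0 = 0 ≡ 0 (mod 2)
x^1: 0·0 + 0·0 = 0 ≡ 0 (mod 2)
x^2: 0·1 + 0·0 + 1·0 = 0 ≡ 0 (mod 2)
x^3: 0·1 + 1·0 = 0 ≡ 0 (mod 2)
x^4: 1·1 = 1 ≡ 1 (mod 2)
Result: x^4

f · g = x^4


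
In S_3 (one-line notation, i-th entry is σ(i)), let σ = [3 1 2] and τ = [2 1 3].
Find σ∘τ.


σ∘τ: apply τ first, then σ
1 →τ 2 →σ 1
2 →τ 1 →σ 3
3 →τ 3 →σ 2

σ∘τ = [1 3 2]


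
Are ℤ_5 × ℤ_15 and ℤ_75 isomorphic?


Comparing ℤ_5 × ℤ_15 and ℤ_75:
gcd(5,15) = 5 ≠ 1. Max element order in ℤ_5×ℤ_15 is lcm(5,15) = 15 < 75, so it has no element of order 75

No, ℤ_5 × ℤ_15 ≇ ℤ_75


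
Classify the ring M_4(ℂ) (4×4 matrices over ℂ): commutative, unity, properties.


Matrix multiplication is non-commutative for n ≥ 2; the identity matrix I is the unity; singular matrices give zero divisors, so not an integral domain
Commutative: No
Integral domain: No
Has unity: Yes

M_4(ℂ) (4×4 matrices over ℂ): Commutative=No, Unity=Yes


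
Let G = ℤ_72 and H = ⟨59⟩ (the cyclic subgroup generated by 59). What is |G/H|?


|⟨59⟩| = n / gcd(59, 72) = 72 / 1 = 72
H is normal (ℤ_72 is abelian).
|G/H| = |G| / |H| = 72 / 72 = 1

|G/H| = 1


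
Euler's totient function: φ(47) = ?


Factor n: 47 = 47
φ(n) = n · ∏(1 - 1/p) over distinct primes p | n
φ(47) = 47 · (1 - 1/47) = 46

φ(47) = 46


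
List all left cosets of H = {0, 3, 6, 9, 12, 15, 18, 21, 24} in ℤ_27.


H = {0, 3, 6, 9, 12, 15, 18, 21, 24}, |H| = 9
Number of cosets = |G|/|H| = 27/9 = 3
0 + H = {0, 3, 6, 9, 12, 15, 18, 21, 24}
1 + H = {1, 4, 7, 10, 13, 16, 19, 22, 25}
2 + H = {2, 5, 8, 11, 14, 17, 20, 23, 26}

Cosets: 0+H={0,3,6,9,12,15,18,21,24}; 1+H={1,4,7,10,13,16,19,22,25}; 2+H={2,5,8,11,14,17,20,23,26}


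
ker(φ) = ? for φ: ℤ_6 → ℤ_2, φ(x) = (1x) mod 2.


Kernel = preimage of identity
ker(φ) = {x ∈ ℤ_6 : 1x ≡ 0 (mod 2)}. Since 2 | 6, φ is well-defined. The kernel is the cyclic subgroup ⟨2⟩ of ℤ_6 (order 3), i.e. {0, 2, 4}

ker(φ) = {0, 2, 4}


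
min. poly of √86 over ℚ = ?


√86 satisfies x² - 86 = 0, irreducible over ℚ since 86 is squarefree

Minimal polynomial: x² - 86


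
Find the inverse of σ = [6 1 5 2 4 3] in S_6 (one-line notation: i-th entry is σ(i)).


To find σ⁻¹, swap domain and range:
σ(1) = 6 → σ⁻¹(6) = 1
σ(2) = 1 → σ⁻¹(1) = 2
σ(3) = 5 → σ⁻¹(5) = 3
σ(4) = 2 → σ⁻¹(2) = 4
σ(5) = 4 → σ⁻¹(4) = 5
σ(6) = 3 → σ⁻¹(3) = 6

σ⁻¹ = [2 4 6 5 3 1]


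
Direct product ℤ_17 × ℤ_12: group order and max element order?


|ℤ_17 × ℤ_12| = 17 × 12 = 204
Max element order = lcm(17,12) = 204
Cyclic? Yes (gcd=1)

|ℤ_17×ℤ_12| = 204, max element order = 204


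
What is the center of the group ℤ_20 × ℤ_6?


Z(G) = {g ∈ G | gx = xg for all x ∈ G}
Direct product of abelian groups is abelian, so Z(G) = G

Z(ℤ_20 × ℤ_6) = ℤ_20 × ℤ_6


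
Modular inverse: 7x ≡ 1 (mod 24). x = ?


Use the extended Euclidean algorithm to write 1 = 7·s + 24·t; then s mod 24 is the inverse.
Euclidean algorithm:
  7 = 0·24 + 7
  24 = 3·7 + 3
  7 = 2·3 + 1
  3 = 3·1 + 0
gcd(7,24) = 1
Back-substitution gives: 7·(7) + 24·(-2) = 1
So 7⁻¹ ≡ 7 ≡ 7 (mod 24)
Check: 7 × 7 = 49 ≡ 1 (mod 24) ✓

7⁻¹ ≡ 7 (mod 24)


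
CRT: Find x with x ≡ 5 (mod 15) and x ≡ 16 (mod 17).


m₁ = 15, m₂ = 17, gcd = 1, so CRT applies. M = m₁·m₂ = 255
Let M₁ = M/m₁ = 17, M₂ = M/m₂ = 15
Find y₁ ≡ M₁⁻¹ (mod m₁): 17⁻¹ ≡ 8 (mod 15)
Find y₂ ≡ M₂⁻¹ (mod m₂): 15⁻¹ ≡ 8 (mod 17)
x = a₁·M₁·y₁ + a₂·M₂·y₂ = 5·17·8 + 16·15·8 = 2600
Reduce mod 255: x ≡ 50
Check: 50 mod 15 = 5 ✓, 50 mod 17 = 16 ✓

x ≡ 50 (mod 255)


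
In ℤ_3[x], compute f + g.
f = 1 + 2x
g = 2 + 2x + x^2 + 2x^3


Add coefficients mod 3:
x^0: 1 + 2 = 0 (mod 3)
x^1: 2 + 2 = 1 (mod 3)
x^2: 0 + 1 = 1 (mod 3)
x^3: 0 + 2 = 2 (mod 3)
Result: x + x^2 + 2x^3

f + g = x + x^2 + 2x^3


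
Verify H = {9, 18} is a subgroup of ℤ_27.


Subgroup test for H = {9, 18} in (ℤ_27, +):
(1) 0 ∈ H? No
(2) Closure: for all a,b ∈ H, (a+b) mod 27 ∈ H? No  [counterexample: 9 + 18 = 0 ∉ H]
(3) Inverses: for all a ∈ H, -a mod 27 ∈ H? Yes

No, H is not a subgroup of ℤ_27
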